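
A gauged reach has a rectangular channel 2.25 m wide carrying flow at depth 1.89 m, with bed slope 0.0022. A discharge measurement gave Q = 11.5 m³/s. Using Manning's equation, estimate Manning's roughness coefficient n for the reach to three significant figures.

0.0137

A = b·y = 2.25 × 1.89 = 4.253 m²
P = b + 2y = 2.25 + 2×1.89 = 6.030 m
R = A/P = 4.253/6.030 = 0.7052 m
n = (1/Q)·A·R^(2/3)·S^(1/2) = (1/11.5) × 4.253 × 0.7923 × 0.04690 = 0.01374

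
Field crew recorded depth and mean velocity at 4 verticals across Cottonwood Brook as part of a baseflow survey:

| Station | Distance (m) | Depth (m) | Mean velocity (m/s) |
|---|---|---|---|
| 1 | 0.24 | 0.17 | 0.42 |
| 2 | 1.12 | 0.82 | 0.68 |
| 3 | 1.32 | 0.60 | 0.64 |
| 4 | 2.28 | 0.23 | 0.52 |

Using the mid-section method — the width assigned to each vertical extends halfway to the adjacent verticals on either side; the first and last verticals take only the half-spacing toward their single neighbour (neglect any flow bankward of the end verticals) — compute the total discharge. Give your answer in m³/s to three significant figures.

0.613 m³/s

w_1 = (1.12 − 0.24)/2 = 0.44 m; q_1 = 0.42 × 0.17 × 0.44 = 0.03142 m³/s
w_2 = (1.32 − 0.24)/2 = 0.54 m; q_2 = 0.68 × 0.82 × 0.54 = 0.3011 m³/s
w_3 = (2.28 − 1.12)/2 = 0.58 m; q_3 = 0.64 × 0.60 × 0.58 = 0.2227 m³/s
w_4 = (2.28 − 1.32)/2 = 0.48 m; q_4 = 0.52 × 0.23 × 0.48 = 0.05741 m³/s
Q = Σ qᵢ = 0.6126 m³/s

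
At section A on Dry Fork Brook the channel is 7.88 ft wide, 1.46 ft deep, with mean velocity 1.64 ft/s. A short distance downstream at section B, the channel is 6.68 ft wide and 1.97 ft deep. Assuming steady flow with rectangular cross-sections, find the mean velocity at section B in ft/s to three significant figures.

1.43 ft/s

Q = A₁V₁ = (7.88×1.46) × 1.64 = 18.87 ft³/s
A₂ = 6.68 × 1.97 = 13.16 ft²
V₂ = Q/A₂ = 18.87/13.16 = 1.434 ft/s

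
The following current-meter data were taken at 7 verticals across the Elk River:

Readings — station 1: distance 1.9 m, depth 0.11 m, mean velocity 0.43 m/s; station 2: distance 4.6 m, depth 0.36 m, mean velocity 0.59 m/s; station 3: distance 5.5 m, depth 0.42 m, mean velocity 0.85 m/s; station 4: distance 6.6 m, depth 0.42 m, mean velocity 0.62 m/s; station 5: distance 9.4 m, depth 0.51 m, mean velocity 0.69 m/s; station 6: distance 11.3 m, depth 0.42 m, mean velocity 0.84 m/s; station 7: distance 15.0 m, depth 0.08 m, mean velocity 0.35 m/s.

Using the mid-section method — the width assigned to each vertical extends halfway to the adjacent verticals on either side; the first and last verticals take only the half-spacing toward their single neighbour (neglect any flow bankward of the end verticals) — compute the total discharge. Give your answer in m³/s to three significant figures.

3.18 m³/s

w_1 = (4.6 − 1.9)/2 = 1.35 m; q_1 = 0.43 × 0.11 × 1.35 = 0.06386 m³/s
w_2 = (5.5 − 1.9)/2 = 1.8 m; q_2 = 0.59 × 0.36 × 1.8 = 0.3823 m³/s
w_3 = (6.6 − 4.6)/2 = 1 m; q_3 = 0.85 × 0.42 × 1 = 0.3570 m³/s
w_4 = (9.4 − 5.5)/2 = 1.95 m; q_4 = 0.62 × 0.42 × 1.95 = 0.5078 m³/s
w_5 = (11.3 − 6.6)/2 = 2.35 m; q_5 = 0.69 × 0.51 × 2.35 = 0.8270 m³/s
w_6 = (15.0 − 9.4)/2 = 2.8 m; q_6 = 0.84 × 0.42 × 2.8 = 0.9878 m³/s
w_7 = (15.0 − 11.3)/2 = 1.85 m; q_7 = 0.35 × 0.08 × 1.85 = 0.05180 m³/s
Q = Σ qᵢ = 3.178 m³/s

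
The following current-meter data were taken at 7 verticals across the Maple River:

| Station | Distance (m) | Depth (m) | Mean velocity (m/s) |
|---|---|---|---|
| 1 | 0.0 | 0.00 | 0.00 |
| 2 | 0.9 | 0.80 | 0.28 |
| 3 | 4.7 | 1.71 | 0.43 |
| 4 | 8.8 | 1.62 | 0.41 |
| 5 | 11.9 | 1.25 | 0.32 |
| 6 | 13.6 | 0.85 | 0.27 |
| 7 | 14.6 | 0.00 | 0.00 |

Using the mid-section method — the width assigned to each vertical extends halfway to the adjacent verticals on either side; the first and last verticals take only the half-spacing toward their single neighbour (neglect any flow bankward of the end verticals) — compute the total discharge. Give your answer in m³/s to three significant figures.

w_2 = (4.7 − 0.0)/2 = 2.35 m; q_2 = 0.28 × 0.80 × 2.35 = 0.5264 m³/s
w_3 = (8.8 − 0.9)/2 = 3.95 m; q_3 = 0.43 × 1.71 × 3.95 = 2.904 m³/s
w_4 = (11.9 − 4.7)/2 = 3.6 m; q_4 = 0.41 × 1.62 × 3.6 = 2.391 m³/s
w_5 = (13.6 − 8.8)/2 = 2.4 m; q_5 = 0.32 × 1.25 × 2.4 = 0.9600 m³/s
w_6 = (14.6 − 11.9)/2 = 1.35 m; q_6 = 0.27 × 0.85 × 1.35 = 0.3098 m³/s
Stations 1, 7 contribute zero (depth or velocity is 0).
Q = Σ qᵢ = 7.092 m³/s

7.09 m³/s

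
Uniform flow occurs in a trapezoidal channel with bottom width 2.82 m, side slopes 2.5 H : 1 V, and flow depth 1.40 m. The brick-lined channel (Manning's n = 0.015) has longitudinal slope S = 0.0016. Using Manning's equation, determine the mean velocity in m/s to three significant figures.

A = (b + z·y)·y = (2.82 + 2.5×1.40)×1.40 = 8.848 m²
P = b + 2y√(1+z²) = 2.82 + 2×1.40×√(1+2.5²) = 10.36 m
R = A/P = 8.848/10.36 = 0.8541 m
Q = (1/n)·A·R^(2/3)·S^(1/2) = (1/0.015) × 8.848 × 0.8541^(2/3) × 0.0016^(1/2) = 21.24 m³/s
V = Q/A = 21.24/8.848 = 2.401 m/s

2.40 m/s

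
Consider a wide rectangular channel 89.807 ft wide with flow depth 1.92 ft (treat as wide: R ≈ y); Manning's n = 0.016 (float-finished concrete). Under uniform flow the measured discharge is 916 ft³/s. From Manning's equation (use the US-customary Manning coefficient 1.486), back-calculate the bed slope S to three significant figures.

A = b·y = 89.807 × 1.92 = 172.4 ft²
Wide channel: R ≈ y = 1.92 ft
S = (Q·n / (1.486·A·R^(2/3)))² = (916×0.016 / (1.486×172.4×1.545))² = 0.001371

0.00137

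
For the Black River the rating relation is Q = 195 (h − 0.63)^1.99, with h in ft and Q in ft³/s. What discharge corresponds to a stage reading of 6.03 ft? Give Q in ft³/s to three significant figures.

5590 ft³/s

Q = 195 × (6.03 − 0.63)^1.99 = 195 × 5.4^1.99 = 5591 ft³/s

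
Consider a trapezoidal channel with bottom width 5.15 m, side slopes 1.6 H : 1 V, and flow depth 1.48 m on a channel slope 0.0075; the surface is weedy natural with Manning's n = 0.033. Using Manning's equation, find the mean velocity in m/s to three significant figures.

A = (b + z·y)·y = (5.15 + 1.6×1.48)×1.48 = 11.13 m²
P = b + 2y√(1+z²) = 5.15 + 2×1.48×√(1+1.6²) = 10.73 m
R = A/P = 11.13/10.73 = 1.036 m
Q = (1/n)·A·R^(2/3)·S^(1/2) = (1/0.033) × 11.13 × 1.036^(2/3) × 0.0075^(1/2) = 29.91 m³/s
V = Q/A = 29.91/11.13 = 2.688 m/s

2.69 m/s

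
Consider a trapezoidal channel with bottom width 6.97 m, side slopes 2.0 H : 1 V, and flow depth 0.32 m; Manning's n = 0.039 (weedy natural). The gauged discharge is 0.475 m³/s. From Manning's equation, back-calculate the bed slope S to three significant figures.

A = (b + z·y)·y = (6.97 + 2.0×0.32)×0.32 = 2.435 m²
P = b + 2y√(1+z²) = 6.97 + 2×0.32×√(1+2.0²) = 8.401 m
R = A/P = 2.435/8.401 = 0.2899 m
S = (Q·n / (1·A·R^(2/3)))² = (0.475×0.039 / (1×2.435×0.4380))² = 0.0003017

0.000302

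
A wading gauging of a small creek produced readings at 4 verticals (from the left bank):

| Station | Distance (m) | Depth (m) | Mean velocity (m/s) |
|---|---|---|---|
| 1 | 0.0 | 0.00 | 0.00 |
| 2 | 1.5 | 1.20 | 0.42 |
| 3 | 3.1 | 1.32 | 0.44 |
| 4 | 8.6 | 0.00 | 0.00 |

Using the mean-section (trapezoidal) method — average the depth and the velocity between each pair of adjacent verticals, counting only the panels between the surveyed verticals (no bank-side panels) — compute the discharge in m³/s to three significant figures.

1.85 m³/s

Panel 1-2: Δb = 1.5 m, d̄ = (0.00+1.20)/2 = 0.6, v̄ = (0.00+0.42)/2 = 0.21 → q = 1.5×0.6×0.21 = 0.1890 m³/s
Panel 2-3: Δb = 1.6 m, d̄ = (1.20+1.32)/2 = 1.26, v̄ = (0.42+0.44)/2 = 0.43 → q = 1.6×1.26×0.43 = 0.8669 m³/s
Panel 3-4: Δb = 5.5 m, d̄ = (1.32+0.00)/2 = 0.66, v̄ = (0.44+0.00)/2 = 0.22 → q = 5.5×0.66×0.22 = 0.7986 m³/s
Q = Σ q = 1.854 m³/s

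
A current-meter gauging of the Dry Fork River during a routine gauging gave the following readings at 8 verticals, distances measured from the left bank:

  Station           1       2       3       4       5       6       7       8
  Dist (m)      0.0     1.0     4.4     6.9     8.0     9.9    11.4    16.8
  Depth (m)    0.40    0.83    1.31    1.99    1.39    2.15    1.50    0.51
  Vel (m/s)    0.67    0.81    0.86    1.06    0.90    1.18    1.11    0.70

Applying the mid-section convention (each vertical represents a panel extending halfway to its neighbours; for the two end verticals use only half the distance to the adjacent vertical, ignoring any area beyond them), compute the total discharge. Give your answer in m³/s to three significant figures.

21.6 m³/s

w_1 = (1.0 − 0.0)/2 = 0.5 m; q_1 = 0.67 × 0.40 × 0.5 = 0.1340 m³/s
w_2 = (4.4 − 0.0)/2 = 2.2 m; q_2 = 0.81 × 0.83 × 2.2 = 1.479 m³/s
w_3 = (6.9 − 1.0)/2 = 2.95 m; q_3 = 0.86 × 1.31 × 2.95 = 3.323 m³/s
w_4 = (8.0 − 4.4)/2 = 1.8 m; q_4 = 1.06 × 1.99 × 1.8 = 3.797 m³/s
w_5 = (9.9 − 6.9)/2 = 1.5 m; q_5 = 0.90 × 1.39 × 1.5 = 1.877 m³/s
w_6 = (11.4 − 8.0)/2 = 1.7 m; q_6 = 1.18 × 2.15 × 1.7 = 4.313 m³/s
w_7 = (16.8 − 9.9)/2 = 3.45 m; q_7 = 1.11 × 1.50 × 3.45 = 5.744 m³/s
w_8 = (16.8 − 11.4)/2 = 2.7 m; q_8 = 0.70 × 0.51 × 2.7 = 0.9639 m³/s
Q = Σ qᵢ = 21.63 m³/s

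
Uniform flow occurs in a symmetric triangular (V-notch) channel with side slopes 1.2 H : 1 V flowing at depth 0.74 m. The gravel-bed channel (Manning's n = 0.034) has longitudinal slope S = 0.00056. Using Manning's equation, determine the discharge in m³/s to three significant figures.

A = z·y² = 1.2×0.74² = 0.6571 m²
P = 2y√(1+z²) = 2×0.74×√(1+1.2²) = 2.312 m
R = A/P = 0.6571/2.312 = 0.2842 m
Q = (1/n)·A·R^(2/3)·S^(1/2) = (1/0.034) × 0.6571 × 0.2842^(2/3) × 0.00056^(1/2) = 0.1977 m³/s

0.198 m³/s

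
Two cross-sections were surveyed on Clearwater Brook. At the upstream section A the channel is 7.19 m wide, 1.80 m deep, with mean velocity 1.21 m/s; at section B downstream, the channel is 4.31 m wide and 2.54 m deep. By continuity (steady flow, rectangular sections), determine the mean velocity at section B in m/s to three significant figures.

Q = A₁V₁ = (7.19×1.80) × 1.21 = 15.66 m³/s
A₂ = 4.31 × 2.54 = 10.95 m²
V₂ = Q/A₂ = 15.66/10.95 = 1.430 m/s

1.43 m/s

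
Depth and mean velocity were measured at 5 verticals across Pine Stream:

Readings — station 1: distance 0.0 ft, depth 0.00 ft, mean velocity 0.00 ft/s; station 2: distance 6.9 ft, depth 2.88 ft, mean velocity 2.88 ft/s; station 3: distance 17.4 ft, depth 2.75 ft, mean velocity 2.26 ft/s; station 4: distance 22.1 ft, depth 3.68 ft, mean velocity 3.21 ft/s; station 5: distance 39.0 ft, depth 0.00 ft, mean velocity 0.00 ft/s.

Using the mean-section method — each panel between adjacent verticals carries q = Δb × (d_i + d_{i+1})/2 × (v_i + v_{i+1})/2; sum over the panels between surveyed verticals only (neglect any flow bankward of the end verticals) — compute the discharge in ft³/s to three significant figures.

182 ft³/s

Panel 1-2: Δb = 6.9 ft, d̄ = (0.00+2.88)/2 = 1.44, v̄ = (0.00+2.88)/2 = 1.44 → q = 6.9×1.44×1.44 = 14.31 ft³/s
Panel 2-3: Δb = 10.5 ft, d̄ = (2.88+2.75)/2 = 2.815, v̄ = (2.88+2.26)/2 = 2.57 → q = 10.5×2.815×2.57 = 75.96 ft³/s
Panel 3-4: Δb = 4.7 ft, d̄ = (2.75+3.68)/2 = 3.215, v̄ = (2.26+3.21)/2 = 2.735 → q = 4.7×3.215×2.735 = 41.33 ft³/s
Panel 4-5: Δb = 16.9 ft, d̄ = (3.68+0.00)/2 = 1.84, v̄ = (3.21+0.00)/2 = 1.605 → q = 16.9×1.84×1.605 = 49.91 ft³/s
Q = Σ q = 181.5 ft³/s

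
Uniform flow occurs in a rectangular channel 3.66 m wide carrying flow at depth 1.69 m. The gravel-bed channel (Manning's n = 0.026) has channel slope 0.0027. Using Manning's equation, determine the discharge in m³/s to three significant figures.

A = b·y = 3.66 × 1.69 = 6.185 m²
P = b + 2y = 3.66 + 2×1.69 = 7.040 m
R = A/P = 6.185/7.040 = 0.8786 m
Q = (1/n)·A·R^(2/3)·S^(1/2) = (1/0.026) × 6.185 × 0.8786^(2/3) × 0.0027^(1/2) = 11.34 m³/s

11.3 m³/s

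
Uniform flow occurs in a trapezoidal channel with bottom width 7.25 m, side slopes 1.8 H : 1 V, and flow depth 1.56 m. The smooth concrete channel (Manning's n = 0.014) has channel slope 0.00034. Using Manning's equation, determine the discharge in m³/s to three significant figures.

22.6 m³/s

A = (b + z·y)·y = (7.25 + 1.8×1.56)×1.56 = 15.69 m²
P = b + 2y√(1+z²) = 7.25 + 2×1.56×√(1+1.8²) = 13.67 m
R = A/P = 15.69/13.67 = 1.147 m
Q = (1/n)·A·R^(2/3)·S^(1/2) = (1/0.014) × 15.69 × 1.147^(2/3) × 0.00034^(1/2) = 22.65 m³/s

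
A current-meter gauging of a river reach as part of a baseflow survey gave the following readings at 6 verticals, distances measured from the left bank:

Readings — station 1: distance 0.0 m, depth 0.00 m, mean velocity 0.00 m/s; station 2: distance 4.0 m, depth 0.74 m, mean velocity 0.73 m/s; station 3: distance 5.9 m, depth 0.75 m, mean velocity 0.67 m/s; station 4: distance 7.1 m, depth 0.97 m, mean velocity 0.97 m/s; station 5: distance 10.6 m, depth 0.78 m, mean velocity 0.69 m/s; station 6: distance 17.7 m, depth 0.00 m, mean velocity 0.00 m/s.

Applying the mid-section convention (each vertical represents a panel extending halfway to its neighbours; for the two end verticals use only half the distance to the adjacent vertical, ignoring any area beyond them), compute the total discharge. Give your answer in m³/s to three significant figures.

w_2 = (5.9 − 0.0)/2 = 2.95 m; q_2 = 0.73 × 0.74 × 2.95 = 1.594 m³/s
w_3 = (7.1 − 4.0)/2 = 1.55 m; q_3 = 0.67 × 0.75 × 1.55 = 0.7789 m³/s
w_4 = (10.6 − 5.9)/2 = 2.35 m; q_4 = 0.97 × 0.97 × 2.35 = 2.211 m³/s
w_5 = (17.7 − 7.1)/2 = 5.3 m; q_5 = 0.69 × 0.78 × 5.3 = 2.852 m³/s
Stations 1, 6 contribute zero (depth or velocity is 0).
Q = Σ qᵢ = 7.436 m³/s

7.44 m³/s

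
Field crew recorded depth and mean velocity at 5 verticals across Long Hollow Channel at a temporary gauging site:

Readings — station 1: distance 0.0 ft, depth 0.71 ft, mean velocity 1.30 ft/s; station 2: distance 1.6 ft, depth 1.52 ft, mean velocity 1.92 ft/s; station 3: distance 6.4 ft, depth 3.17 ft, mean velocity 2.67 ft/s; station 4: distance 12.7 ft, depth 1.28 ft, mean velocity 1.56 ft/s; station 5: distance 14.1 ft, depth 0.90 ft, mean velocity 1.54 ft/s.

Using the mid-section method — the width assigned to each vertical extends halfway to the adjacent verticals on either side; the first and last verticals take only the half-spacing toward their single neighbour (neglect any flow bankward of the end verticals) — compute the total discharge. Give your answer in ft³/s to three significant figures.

w_1 = (1.6 − 0.0)/2 = 0.8 ft; q_1 = 1.30 × 0.71 × 0.8 = 0.7384 ft³/s
w_2 = (6.4 − 0.0)/2 = 3.2 ft; q_2 = 1.92 × 1.52 × 3.2 = 9.339 ft³/s
w_3 = (12.7 − 1.6)/2 = 5.55 ft; q_3 = 2.67 × 3.17 × 5.55 = 46.97 ft³/s
w_4 = (14.1 − 6.4)/2 = 3.85 ft; q_4 = 1.56 × 1.28 × 3.85 = 7.688 ft³/s
w_5 = (14.1 − 12.7)/2 = 0.7 ft; q_5 = 1.54 × 0.90 × 0.7 = 0.9702 ft³/s
Q = Σ qᵢ = 65.71 ft³/s

65.7 ft³/s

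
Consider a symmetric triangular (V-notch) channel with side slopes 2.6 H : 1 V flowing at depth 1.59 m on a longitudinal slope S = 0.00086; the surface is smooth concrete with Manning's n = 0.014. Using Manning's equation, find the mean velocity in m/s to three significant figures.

A = z·y² = 2.6×1.59² = 6.573 m²
P = 2y√(1+z²) = 2×1.59×√(1+2.6²) = 8.858 m
R = A/P = 6.573/8.858 = 0.7420 m
Q = (1/n)·A·R^(2/3)·S^(1/2) = (1/0.014) × 6.573 × 0.7420^(2/3) × 0.00086^(1/2) = 11.28 m³/s
V = Q/A = 11.28/6.573 = 1.717 m/s

1.72 m/s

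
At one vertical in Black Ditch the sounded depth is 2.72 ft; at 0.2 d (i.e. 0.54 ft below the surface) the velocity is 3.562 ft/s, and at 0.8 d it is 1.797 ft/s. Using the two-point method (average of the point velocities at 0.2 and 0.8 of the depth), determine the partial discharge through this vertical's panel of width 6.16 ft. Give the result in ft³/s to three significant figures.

44.9 ft³/s

v̄ = (3.562 + 1.797) / 2 = 2.680 ft/s
q = v̄ × d × w = 2.680 × 2.72 × 6.16 = 44.90 ft³/s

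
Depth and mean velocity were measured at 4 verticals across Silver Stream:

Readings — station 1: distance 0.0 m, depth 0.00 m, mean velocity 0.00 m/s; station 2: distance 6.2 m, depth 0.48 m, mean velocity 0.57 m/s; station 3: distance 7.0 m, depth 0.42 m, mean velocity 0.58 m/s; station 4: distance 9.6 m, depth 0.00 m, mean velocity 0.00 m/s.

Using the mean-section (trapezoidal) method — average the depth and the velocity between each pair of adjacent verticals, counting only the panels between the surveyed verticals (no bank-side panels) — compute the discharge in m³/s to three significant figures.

Panel 1-2: Δb = 6.2 m, d̄ = (0.00+0.48)/2 = 0.24, v̄ = (0.00+0.57)/2 = 0.285 → q = 6.2×0.24×0.285 = 0.4241 m³/s
Panel 2-3: Δb = 0.8 m, d̄ = (0.48+0.42)/2 = 0.45, v̄ = (0.57+0.58)/2 = 0.575 → q = 0.8×0.45×0.575 = 0.2070 m³/s
Panel 3-4: Δb = 2.6 m, d̄ = (0.42+0.00)/2 = 0.21, v̄ = (0.58+0.00)/2 = 0.29 → q = 2.6×0.21×0.29 = 0.1583 m³/s
Q = Σ q = 0.7894 m³/s

0.789 m³/s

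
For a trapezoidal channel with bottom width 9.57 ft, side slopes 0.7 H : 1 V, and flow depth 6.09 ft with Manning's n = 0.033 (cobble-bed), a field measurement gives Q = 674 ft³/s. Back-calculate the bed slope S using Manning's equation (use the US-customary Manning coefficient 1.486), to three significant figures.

A = (b + z·y)·y = (9.57 + 0.7×6.09)×6.09 = 84.24 ft²
P = b + 2y√(1+z²) = 9.57 + 2×6.09×√(1+0.7²) = 24.44 ft
R = A/P = 84.24/24.44 = 3.447 ft
S = (Q·n / (1.486·A·R^(2/3)))² = (674×0.033 / (1.486×84.24×2.282))² = 0.006062

0.00606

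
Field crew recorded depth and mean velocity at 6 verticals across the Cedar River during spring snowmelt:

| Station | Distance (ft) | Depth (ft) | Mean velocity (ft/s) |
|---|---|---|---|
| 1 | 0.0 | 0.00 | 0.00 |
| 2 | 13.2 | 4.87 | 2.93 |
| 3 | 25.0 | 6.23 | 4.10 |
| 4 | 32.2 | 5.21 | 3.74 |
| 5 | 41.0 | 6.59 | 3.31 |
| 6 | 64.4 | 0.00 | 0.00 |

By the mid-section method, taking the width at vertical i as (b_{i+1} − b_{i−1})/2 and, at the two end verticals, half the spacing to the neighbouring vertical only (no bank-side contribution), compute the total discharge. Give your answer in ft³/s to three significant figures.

w_2 = (25.0 − 0.0)/2 = 12.5 ft; q_2 = 2.93 × 4.87 × 12.5 = 178.4 ft³/s
w_3 = (32.2 − 13.2)/2 = 9.5 ft; q_3 = 4.10 × 6.23 × 9.5 = 242.7 ft³/s
w_4 = (41.0 − 25.0)/2 = 8 ft; q_4 = 3.74 × 5.21 × 8 = 155.9 ft³/s
w_5 = (64.4 − 32.2)/2 = 16.1 ft; q_5 = 3.31 × 6.59 × 16.1 = 351.2 ft³/s
Stations 1, 6 contribute zero (depth or velocity is 0).
Q = Σ qᵢ = 928.1 ft³/s

928 ft³/s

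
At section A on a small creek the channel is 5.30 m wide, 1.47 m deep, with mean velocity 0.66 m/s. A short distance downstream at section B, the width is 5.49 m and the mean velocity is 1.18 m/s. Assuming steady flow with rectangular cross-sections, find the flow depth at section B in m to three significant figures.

0.794 m

Q = A₁V₁ = (5.30×1.47) × 0.66 = 5.142 m³/s
d₂ = Q/(b₂ V₂) = 5.142/(5.49×1.18) = 0.7937 m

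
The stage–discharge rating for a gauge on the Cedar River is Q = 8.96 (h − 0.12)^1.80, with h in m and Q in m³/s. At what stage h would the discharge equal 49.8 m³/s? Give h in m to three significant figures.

2.71 m

h − h₀ = (Q/C)^(1/b) = (49.8/8.96)^(1/1.80) = 2.593 m
h = 0.12 + 2.593 = 2.713 m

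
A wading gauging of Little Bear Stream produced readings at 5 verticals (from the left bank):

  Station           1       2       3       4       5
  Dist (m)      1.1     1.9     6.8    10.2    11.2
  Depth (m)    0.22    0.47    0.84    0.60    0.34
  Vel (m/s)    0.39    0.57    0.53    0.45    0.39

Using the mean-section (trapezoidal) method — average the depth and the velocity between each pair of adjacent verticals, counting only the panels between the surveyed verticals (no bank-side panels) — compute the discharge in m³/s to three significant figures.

3.29 m³/s

Panel 1-2: Δb = 0.8 m, d̄ = (0.22+0.47)/2 = 0.345, v̄ = (0.39+0.57)/2 = 0.48 → q = 0.8×0.345×0.48 = 0.1325 m³/s
Panel 2-3: Δb = 4.9 m, d̄ = (0.47+0.84)/2 = 0.655, v̄ = (0.57+0.53)/2 = 0.55 → q = 4.9×0.655×0.55 = 1.765 m³/s
Panel 3-4: Δb = 3.4 m, d̄ = (0.84+0.60)/2 = 0.72, v̄ = (0.53+0.45)/2 = 0.49 → q = 3.4×0.72×0.49 = 1.200 m³/s
Panel 4-5: Δb = 1 m, d̄ = (0.60+0.34)/2 = 0.47, v̄ = (0.45+0.39)/2 = 0.42 → q = 1×0.47×0.42 = 0.1974 m³/s
Q = Σ q = 3.295 m³/s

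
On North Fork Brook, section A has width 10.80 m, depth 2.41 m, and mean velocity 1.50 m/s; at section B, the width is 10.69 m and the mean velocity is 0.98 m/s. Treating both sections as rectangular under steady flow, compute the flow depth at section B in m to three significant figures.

3.73 m

Q = A₁V₁ = (10.80×2.41) × 1.50 = 39.04 m³/s
d₂ = Q/(b₂ V₂) = 39.04/(10.69×0.98) = 3.727 m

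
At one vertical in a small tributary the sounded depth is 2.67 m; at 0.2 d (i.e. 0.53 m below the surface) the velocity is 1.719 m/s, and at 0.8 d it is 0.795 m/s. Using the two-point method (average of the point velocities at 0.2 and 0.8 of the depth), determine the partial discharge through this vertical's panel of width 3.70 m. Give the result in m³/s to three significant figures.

12.4 m³/s

v̄ = (1.719 + 0.795) / 2 = 1.257 m/s
q = v̄ × d × w = 1.257 × 2.67 × 3.70 = 12.42 m³/s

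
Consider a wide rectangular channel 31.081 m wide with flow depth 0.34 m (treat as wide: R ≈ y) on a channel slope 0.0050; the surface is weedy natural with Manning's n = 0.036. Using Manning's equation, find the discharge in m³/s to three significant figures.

A = b·y = 31.081 × 0.34 = 10.57 m²
Wide channel: R ≈ y = 0.34 m
Q = (1/n)·A·R^(2/3)·S^(1/2) = (1/0.036) × 10.57 × 0.3400^(2/3) × 0.0050^(1/2) = 10.11 m³/s

10.1 m³/s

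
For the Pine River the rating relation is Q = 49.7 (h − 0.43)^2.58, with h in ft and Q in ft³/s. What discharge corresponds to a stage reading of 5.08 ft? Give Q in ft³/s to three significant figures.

2620 ft³/s

Q = 49.7 × (5.08 − 0.43)^2.58 = 49.7 × 4.65^2.58 = 2621 ft³/s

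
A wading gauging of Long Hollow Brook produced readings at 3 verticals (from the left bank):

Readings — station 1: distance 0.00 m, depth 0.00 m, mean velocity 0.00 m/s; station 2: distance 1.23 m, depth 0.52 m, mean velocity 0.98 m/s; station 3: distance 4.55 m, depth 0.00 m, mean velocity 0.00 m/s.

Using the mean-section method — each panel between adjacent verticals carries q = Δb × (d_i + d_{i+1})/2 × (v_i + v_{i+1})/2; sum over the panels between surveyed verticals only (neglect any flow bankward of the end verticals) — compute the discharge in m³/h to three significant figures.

2090 m³/h

Panel 1-2: Δb = 1.23 m, d̄ = (0.00+0.52)/2 = 0.26, v̄ = (0.00+0.98)/2 = 0.49 → q = 1.23×0.26×0.49 = 0.1567 m³/s
Panel 2-3: Δb = 3.32 m, d̄ = (0.52+0.00)/2 = 0.26, v̄ = (0.98+0.00)/2 = 0.49 → q = 3.32×0.26×0.49 = 0.4230 m³/s
Q = Σ q = 0.5797 m³/s
= 0.5797 × 3600 = 2087 m³/h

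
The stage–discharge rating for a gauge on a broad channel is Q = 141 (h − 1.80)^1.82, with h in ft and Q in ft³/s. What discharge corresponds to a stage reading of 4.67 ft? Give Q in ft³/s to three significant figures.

961 ft³/s

Q = 141 × (4.67 − 1.80)^1.82 = 141 × 2.87^1.82 = 960.6 ft³/s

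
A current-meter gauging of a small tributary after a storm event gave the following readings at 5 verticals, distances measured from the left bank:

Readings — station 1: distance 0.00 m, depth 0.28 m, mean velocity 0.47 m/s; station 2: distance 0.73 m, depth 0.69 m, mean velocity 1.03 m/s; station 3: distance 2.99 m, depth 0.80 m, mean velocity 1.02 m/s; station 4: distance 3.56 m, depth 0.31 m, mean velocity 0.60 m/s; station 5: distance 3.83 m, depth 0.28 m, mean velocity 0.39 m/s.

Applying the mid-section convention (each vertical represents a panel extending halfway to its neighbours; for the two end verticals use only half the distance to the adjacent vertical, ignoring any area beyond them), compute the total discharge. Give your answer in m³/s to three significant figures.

w_1 = (0.73 − 0.00)/2 = 0.365 m; q_1 = 0.47 × 0.28 × 0.365 = 0.04803 m³/s
w_2 = (2.99 − 0.00)/2 = 1.495 m; q_2 = 1.03 × 0.69 × 1.495 = 1.062 m³/s
w_3 = (3.56 − 0.73)/2 = 1.415 m; q_3 = 1.02 × 0.80 × 1.415 = 1.155 m³/s
w_4 = (3.83 − 2.99)/2 = 0.42 m; q_4 = 0.60 × 0.31 × 0.42 = 0.07812 m³/s
w_5 = (3.83 − 3.56)/2 = 0.135 m; q_5 = 0.39 × 0.28 × 0.135 = 0.01474 m³/s
Q = Σ qᵢ = 2.358 m³/s

2.36 m³/s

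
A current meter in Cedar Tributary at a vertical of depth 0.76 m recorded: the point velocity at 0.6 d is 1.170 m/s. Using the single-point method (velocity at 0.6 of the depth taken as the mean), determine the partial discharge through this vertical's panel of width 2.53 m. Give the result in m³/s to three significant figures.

v̄ = v₀.₆ = 1.170 m/s
q = v̄ × d × w = 1.170 × 0.76 × 2.53 = 2.250 m³/s

2.25 m³/s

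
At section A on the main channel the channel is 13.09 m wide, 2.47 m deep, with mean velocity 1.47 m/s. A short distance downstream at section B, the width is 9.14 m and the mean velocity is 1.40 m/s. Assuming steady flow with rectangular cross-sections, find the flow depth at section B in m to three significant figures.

Q = A₁V₁ = (13.09×2.47) × 1.47 = 47.53 m³/s
d₂ = Q/(b₂ V₂) = 47.53/(9.14×1.40) = 3.714 m

3.71 m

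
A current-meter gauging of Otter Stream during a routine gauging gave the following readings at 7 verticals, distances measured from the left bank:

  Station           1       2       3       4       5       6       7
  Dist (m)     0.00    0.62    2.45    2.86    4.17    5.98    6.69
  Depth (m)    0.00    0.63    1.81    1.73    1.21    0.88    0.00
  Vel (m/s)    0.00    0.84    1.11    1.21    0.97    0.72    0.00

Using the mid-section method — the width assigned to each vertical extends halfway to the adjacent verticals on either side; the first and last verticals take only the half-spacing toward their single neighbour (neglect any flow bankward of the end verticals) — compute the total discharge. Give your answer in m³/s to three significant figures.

7.33 m³/s

w_2 = (2.45 − 0.00)/2 = 1.225 m; q_2 = 0.84 × 0.63 × 1.225 = 0.6483 m³/s
w_3 = (2.86 − 0.62)/2 = 1.12 m; q_3 = 1.11 × 1.81 × 1.12 = 2.250 m³/s
w_4 = (4.17 − 2.45)/2 = 0.86 m; q_4 = 1.21 × 1.73 × 0.86 = 1.800 m³/s
w_5 = (5.98 − 2.86)/2 = 1.56 m; q_5 = 0.97 × 1.21 × 1.56 = 1.831 m³/s
w_6 = (6.69 − 4.17)/2 = 1.26 m; q_6 = 0.72 × 0.88 × 1.26 = 0.7983 m³/s
Stations 1, 7 contribute zero (depth or velocity is 0).
Q = Σ qᵢ = 7.328 m³/s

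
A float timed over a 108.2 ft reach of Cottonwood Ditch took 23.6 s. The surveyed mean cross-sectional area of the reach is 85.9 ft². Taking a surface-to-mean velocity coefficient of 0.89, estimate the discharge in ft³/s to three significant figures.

v_surface = L / t̄ = 108.2 / 23.6 = 4.585 ft/s
v_mean = 0.89 × 4.585 = 4.080 ft/s
Q = A × v_mean = 85.9 × 4.080 = 350.5 ft³/s

351 ft³/s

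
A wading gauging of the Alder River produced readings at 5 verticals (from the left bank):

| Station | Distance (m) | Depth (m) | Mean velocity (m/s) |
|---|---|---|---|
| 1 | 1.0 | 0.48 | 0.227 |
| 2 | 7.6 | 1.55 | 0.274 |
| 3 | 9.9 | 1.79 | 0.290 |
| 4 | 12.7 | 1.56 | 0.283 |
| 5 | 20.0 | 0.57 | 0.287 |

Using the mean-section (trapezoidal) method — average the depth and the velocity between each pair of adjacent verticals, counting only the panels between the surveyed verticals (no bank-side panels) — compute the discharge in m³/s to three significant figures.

Panel 1-2: Δb = 6.6 m, d̄ = (0.48+1.55)/2 = 1.015, v̄ = (0.227+0.274)/2 = 0.2505 → q = 6.6×1.015×0.2505 = 1.678 m³/s
Panel 2-3: Δb = 2.3 m, d̄ = (1.55+1.79)/2 = 1.67, v̄ = (0.274+0.290)/2 = 0.282 → q = 2.3×1.67×0.282 = 1.083 m³/s
Panel 3-4: Δb = 2.8 m, d̄ = (1.79+1.56)/2 = 1.675, v̄ = (0.290+0.283)/2 = 0.2865 → q = 2.8×1.675×0.2865 = 1.344 m³/s
Panel 4-5: Δb = 7.3 m, d̄ = (1.56+0.57)/2 = 1.065, v̄ = (0.283+0.287)/2 = 0.285 → q = 7.3×1.065×0.285 = 2.216 m³/s
Q = Σ q = 6.321 m³/s

6.32 m³/s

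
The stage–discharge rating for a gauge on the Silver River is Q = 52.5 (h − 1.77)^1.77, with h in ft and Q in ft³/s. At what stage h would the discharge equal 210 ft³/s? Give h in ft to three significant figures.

h − h₀ = (Q/C)^(1/b) = (210/52.5)^(1/1.77) = 2.189 ft
h = 1.77 + 2.189 = 3.959 ft

3.96 ft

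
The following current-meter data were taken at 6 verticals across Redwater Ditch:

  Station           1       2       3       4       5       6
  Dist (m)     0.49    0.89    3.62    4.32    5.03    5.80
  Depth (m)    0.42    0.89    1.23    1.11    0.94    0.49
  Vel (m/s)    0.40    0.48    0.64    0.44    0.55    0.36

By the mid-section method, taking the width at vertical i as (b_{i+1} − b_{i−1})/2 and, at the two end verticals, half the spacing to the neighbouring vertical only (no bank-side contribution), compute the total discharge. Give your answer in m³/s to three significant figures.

w_1 = (0.89 − 0.49)/2 = 0.2 m; q_1 = 0.40 × 0.42 × 0.2 = 0.03360 m³/s
w_2 = (3.62 − 0.49)/2 = 1.565 m; q_2 = 0.48 × 0.89 × 1.565 = 0.6686 m³/s
w_3 = (4.32 − 0.89)/2 = 1.715 m; q_3 = 0.64 × 1.23 × 1.715 = 1.350 m³/s
w_4 = (5.03 − 3.62)/2 = 0.705 m; q_4 = 0.44 × 1.11 × 0.705 = 0.3443 m³/s
w_5 = (5.80 − 4.32)/2 = 0.74 m; q_5 = 0.55 × 0.94 × 0.74 = 0.3826 m³/s
w_6 = (5.80 − 5.03)/2 = 0.385 m; q_6 = 0.36 × 0.49 × 0.385 = 0.06791 m³/s
Q = Σ qᵢ = 2.847 m³/s

2.85 m³/s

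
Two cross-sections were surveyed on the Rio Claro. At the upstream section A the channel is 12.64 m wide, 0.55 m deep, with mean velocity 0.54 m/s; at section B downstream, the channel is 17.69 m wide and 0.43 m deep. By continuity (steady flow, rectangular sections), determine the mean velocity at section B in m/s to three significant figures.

Q = A₁V₁ = (12.64×0.55) × 0.54 = 3.754 m³/s
A₂ = 17.69 × 0.43 = 7.607 m²
V₂ = Q/A₂ = 3.754/7.607 = 0.4935 m/s

0.494 m/s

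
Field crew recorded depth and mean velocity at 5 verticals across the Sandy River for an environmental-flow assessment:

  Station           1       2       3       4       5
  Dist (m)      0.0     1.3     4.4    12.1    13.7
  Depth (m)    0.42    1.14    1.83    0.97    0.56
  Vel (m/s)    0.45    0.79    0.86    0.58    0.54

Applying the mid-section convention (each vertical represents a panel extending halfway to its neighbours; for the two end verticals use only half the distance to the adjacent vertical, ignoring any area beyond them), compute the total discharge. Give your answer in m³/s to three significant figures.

w_1 = (1.3 − 0.0)/2 = 0.65 m; q_1 = 0.45 × 0.42 × 0.65 = 0.1229 m³/s
w_2 = (4.4 − 0.0)/2 = 2.2 m; q_2 = 0.79 × 1.14 × 2.2 = 1.981 m³/s
w_3 = (12.1 − 1.3)/2 = 5.4 m; q_3 = 0.86 × 1.83 × 5.4 = 8.499 m³/s
w_4 = (13.7 − 4.4)/2 = 4.65 m; q_4 = 0.58 × 0.97 × 4.65 = 2.616 m³/s
w_5 = (13.7 − 12.1)/2 = 0.8 m; q_5 = 0.54 × 0.56 × 0.8 = 0.2419 m³/s
Q = Σ qᵢ = 13.46 m³/s

13.5 m³/s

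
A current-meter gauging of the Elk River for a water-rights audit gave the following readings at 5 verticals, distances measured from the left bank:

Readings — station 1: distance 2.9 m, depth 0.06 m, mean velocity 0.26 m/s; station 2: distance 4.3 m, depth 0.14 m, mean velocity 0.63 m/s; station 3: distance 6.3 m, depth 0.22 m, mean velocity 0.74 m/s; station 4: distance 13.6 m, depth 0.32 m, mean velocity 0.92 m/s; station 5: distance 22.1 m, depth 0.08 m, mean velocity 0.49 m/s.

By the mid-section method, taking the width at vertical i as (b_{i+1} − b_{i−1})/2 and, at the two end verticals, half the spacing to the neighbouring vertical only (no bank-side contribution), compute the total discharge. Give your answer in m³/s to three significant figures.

3.41 m³/s

w_1 = (4.3 − 2.9)/2 = 0.7 m; q_1 = 0.26 × 0.06 × 0.7 = 0.01092 m³/s
w_2 = (6.3 − 2.9)/2 = 1.7 m; q_2 = 0.63 × 0.14 × 1.7 = 0.1499 m³/s
w_3 = (13.6 − 4.3)/2 = 4.65 m; q_3 = 0.74 × 0.22 × 4.65 = 0.7570 m³/s
w_4 = (22.1 − 6.3)/2 = 7.9 m; q_4 = 0.92 × 0.32 × 7.9 = 2.326 m³/s
w_5 = (22.1 − 13.6)/2 = 4.25 m; q_5 = 0.49 × 0.08 × 4.25 = 0.1666 m³/s
Q = Σ qᵢ = 3.410 m³/s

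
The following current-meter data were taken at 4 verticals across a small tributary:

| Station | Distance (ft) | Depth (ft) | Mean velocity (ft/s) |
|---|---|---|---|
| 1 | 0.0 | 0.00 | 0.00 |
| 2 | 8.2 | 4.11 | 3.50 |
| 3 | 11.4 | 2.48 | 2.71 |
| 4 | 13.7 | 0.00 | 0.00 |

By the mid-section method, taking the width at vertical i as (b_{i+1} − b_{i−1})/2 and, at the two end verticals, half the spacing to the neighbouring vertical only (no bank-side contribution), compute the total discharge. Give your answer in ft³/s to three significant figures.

w_2 = (11.4 − 0.0)/2 = 5.7 ft; q_2 = 3.50 × 4.11 × 5.7 = 81.99 ft³/s
w_3 = (13.7 − 8.2)/2 = 2.75 ft; q_3 = 2.71 × 2.48 × 2.75 = 18.48 ft³/s
Stations 1, 4 contribute zero (depth or velocity is 0).
Q = Σ qᵢ = 100.5 ft³/s

100 ft³/s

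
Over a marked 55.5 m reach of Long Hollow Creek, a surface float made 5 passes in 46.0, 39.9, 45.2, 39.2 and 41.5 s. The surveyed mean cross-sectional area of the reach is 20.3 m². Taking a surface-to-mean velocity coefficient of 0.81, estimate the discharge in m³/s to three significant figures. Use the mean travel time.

21.5 m³/s

t̄ = (46.0 + 39.9 + 45.2 + 39.2 + 41.5) / 5 = 42.36 s
v_surface = L / t̄ = 55.5 / 42.36 = 1.310 m/s
v_mean = 0.81 × 1.310 = 1.061 m/s
Q = A × v_mean = 20.3 × 1.061 = 21.54 m³/s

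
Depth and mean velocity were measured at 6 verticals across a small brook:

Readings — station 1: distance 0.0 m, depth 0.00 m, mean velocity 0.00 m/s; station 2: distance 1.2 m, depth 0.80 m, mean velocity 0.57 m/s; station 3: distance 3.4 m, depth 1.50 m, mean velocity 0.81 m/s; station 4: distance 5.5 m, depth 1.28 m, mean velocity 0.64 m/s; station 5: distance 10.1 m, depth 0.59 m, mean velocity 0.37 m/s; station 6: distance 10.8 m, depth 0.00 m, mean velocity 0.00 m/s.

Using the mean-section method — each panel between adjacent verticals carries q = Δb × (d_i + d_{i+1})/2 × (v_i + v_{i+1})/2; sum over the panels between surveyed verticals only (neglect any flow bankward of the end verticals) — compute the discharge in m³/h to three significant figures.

22400 m³/h

Panel 1-2: Δb = 1.2 m, d̄ = (0.00+0.80)/2 = 0.4, v̄ = (0.00+0.57)/2 = 0.285 → q = 1.2×0.4×0.285 = 0.1368 m³/s
Panel 2-3: Δb = 2.2 m, d̄ = (0.80+1.50)/2 = 1.15, v̄ = (0.57+0.81)/2 = 0.69 → q = 2.2×1.15×0.69 = 1.746 m³/s
Panel 3-4: Δb = 2.1 m, d̄ = (1.50+1.28)/2 = 1.39, v̄ = (0.81+0.64)/2 = 0.725 → q = 2.1×1.39×0.725 = 2.116 m³/s
Panel 4-5: Δb = 4.6 m, d̄ = (1.28+0.59)/2 = 0.935, v̄ = (0.64+0.37)/2 = 0.505 → q = 4.6×0.935×0.505 = 2.172 m³/s
Panel 5-6: Δb = 0.7 m, d̄ = (0.59+0.00)/2 = 0.295, v̄ = (0.37+0.00)/2 = 0.185 → q = 0.7×0.295×0.185 = 0.03820 m³/s
Q = Σ q = 6.209 m³/s
= 6.209 × 3600 = 22350 m³/h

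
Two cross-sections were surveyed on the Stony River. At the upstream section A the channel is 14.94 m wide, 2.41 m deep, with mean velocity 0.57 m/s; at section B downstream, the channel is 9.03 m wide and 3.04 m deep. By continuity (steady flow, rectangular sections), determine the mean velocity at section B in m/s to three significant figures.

Q = A₁V₁ = (14.94×2.41) × 0.57 = 20.52 m³/s
A₂ = 9.03 × 3.04 = 27.45 m²
V₂ = Q/A₂ = 20.52/27.45 = 0.7476 m/s

0.748 m/s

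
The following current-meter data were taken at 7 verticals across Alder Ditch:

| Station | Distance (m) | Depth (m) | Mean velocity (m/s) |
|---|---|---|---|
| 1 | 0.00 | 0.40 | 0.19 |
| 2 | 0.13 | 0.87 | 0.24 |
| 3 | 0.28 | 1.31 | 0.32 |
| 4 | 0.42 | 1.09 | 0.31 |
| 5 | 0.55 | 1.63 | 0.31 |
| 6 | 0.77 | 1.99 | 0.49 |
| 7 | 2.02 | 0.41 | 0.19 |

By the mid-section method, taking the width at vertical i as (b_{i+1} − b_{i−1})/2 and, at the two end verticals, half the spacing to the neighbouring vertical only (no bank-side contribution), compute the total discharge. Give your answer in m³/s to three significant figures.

0.994 m³/s

w_1 = (0.13 − 0.00)/2 = 0.065 m; q_1 = 0.19 × 0.40 × 0.065 = 0.004940 m³/s
w_2 = (0.28 − 0.00)/2 = 0.14 m; q_2 = 0.24 × 0.87 × 0.14 = 0.02923 m³/s
w_3 = (0.42 − 0.13)/2 = 0.145 m; q_3 = 0.32 × 1.31 × 0.145 = 0.06078 m³/s
w_4 = (0.55 − 0.28)/2 = 0.135 m; q_4 = 0.31 × 1.09 × 0.135 = 0.04562 m³/s
w_5 = (0.77 − 0.42)/2 = 0.175 m; q_5 = 0.31 × 1.63 × 0.175 = 0.08843 m³/s
w_6 = (2.02 − 0.55)/2 = 0.735 m; q_6 = 0.49 × 1.99 × 0.735 = 0.7167 m³/s
w_7 = (2.02 − 0.77)/2 = 0.625 m; q_7 = 0.19 × 0.41 × 0.625 = 0.04869 m³/s
Q = Σ qᵢ = 0.9944 m³/s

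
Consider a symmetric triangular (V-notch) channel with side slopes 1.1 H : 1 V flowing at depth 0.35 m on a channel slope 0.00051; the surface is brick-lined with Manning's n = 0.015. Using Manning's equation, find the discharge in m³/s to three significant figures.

0.0519 m³/s

A = z·y² = 1.1×0.35² = 0.1348 m²
P = 2y√(1+z²) = 2×0.35×√(1+1.1²) = 1.041 m
R = A/P = 0.1348/1.041 = 0.1295 m
Q = (1/n)·A·R^(2/3)·S^(1/2) = (1/0.015) × 0.1348 × 0.1295^(2/3) × 0.00051^(1/2) = 0.05193 m³/s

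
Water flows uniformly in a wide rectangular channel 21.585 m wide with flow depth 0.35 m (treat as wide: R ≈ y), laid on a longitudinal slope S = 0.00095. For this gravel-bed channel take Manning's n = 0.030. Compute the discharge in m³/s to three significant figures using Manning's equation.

3.85 m³/s

A = b·y = 21.585 × 0.35 = 7.555 m²
Wide channel: R ≈ y = 0.35 m
Q = (1/n)·A·R^(2/3)·S^(1/2) = (1/0.030) × 7.555 × 0.3500^(2/3) × 0.00095^(1/2) = 3.855 m³/s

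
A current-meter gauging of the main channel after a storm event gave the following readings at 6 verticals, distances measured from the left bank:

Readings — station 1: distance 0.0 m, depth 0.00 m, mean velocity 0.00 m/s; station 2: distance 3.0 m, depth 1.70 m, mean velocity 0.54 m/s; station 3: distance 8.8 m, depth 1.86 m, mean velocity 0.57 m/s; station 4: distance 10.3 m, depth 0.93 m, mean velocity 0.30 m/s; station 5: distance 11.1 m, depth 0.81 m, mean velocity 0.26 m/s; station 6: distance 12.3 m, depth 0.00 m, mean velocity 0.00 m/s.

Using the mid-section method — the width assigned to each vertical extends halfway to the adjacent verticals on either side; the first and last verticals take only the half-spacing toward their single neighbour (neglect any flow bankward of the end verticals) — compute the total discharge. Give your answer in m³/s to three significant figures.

8.44 m³/s

w_2 = (8.8 − 0.0)/2 = 4.4 m; q_2 = 0.54 × 1.70 × 4.4 = 4.039 m³/s
w_3 = (10.3 − 3.0)/2 = 3.65 m; q_3 = 0.57 × 1.86 × 3.65 = 3.870 m³/s
w_4 = (11.1 − 8.8)/2 = 1.15 m; q_4 = 0.30 × 0.93 × 1.15 = 0.3209 m³/s
w_5 = (12.3 − 10.3)/2 = 1 m; q_5 = 0.26 × 0.81 × 1 = 0.2106 m³/s
Stations 1, 6 contribute zero (depth or velocity is 0).
Q = Σ qᵢ = 8.440 m³/s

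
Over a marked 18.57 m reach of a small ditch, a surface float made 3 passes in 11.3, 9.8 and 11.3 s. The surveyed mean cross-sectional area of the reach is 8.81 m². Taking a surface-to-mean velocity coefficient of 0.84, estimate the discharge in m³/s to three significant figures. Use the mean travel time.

t̄ = (11.3 + 9.8 + 11.3) / 3 = 10.8 s
v_surface = L / t̄ = 18.57 / 10.8 = 1.719 m/s
v_mean = 0.84 × 1.719 = 1.444 m/s
Q = A × v_mean = 8.81 × 1.444 = 12.72 m³/s

12.7 m³/s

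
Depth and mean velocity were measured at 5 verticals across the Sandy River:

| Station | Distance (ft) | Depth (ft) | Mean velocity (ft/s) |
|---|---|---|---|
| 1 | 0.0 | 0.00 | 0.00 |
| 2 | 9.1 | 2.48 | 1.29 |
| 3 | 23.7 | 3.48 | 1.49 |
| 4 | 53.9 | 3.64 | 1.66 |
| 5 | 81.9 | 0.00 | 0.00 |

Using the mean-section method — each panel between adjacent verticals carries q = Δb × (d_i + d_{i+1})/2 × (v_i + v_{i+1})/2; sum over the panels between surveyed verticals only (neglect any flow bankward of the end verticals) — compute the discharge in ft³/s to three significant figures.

Panel 1-2: Δb = 9.1 ft, d̄ = (0.00+2.48)/2 = 1.24, v̄ = (0.00+1.29)/2 = 0.645 → q = 9.1×1.24×0.645 = 7.278 ft³/s
Panel 2-3: Δb = 14.6 ft, d̄ = (2.48+3.48)/2 = 2.98, v̄ = (1.29+1.49)/2 = 1.39 → q = 14.6×2.98×1.39 = 60.48 ft³/s
Panel 3-4: Δb = 30.2 ft, d̄ = (3.48+3.64)/2 = 3.56, v̄ = (1.49+1.66)/2 = 1.575 → q = 30.2×3.56×1.575 = 169.3 ft³/s
Panel 4-5: Δb = 28 ft, d̄ = (3.64+0.00)/2 = 1.82, v̄ = (1.66+0.00)/2 = 0.83 → q = 28×1.82×0.83 = 42.30 ft³/s
Q = Σ q = 279.4 ft³/s

279 ft³/s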